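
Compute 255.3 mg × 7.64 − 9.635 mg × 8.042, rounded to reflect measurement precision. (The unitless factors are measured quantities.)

1.87 × 10³ mg

255.3 × 7.64 = 1950.492 → 1.95 × 10³ mg (3 s.f., last digit at the 10^1 place).
9.635 × 8.042 = 77.48467 → 77.48 mg (4 s.f., last digit at the 10^-2 place).
Difference: 1873.00733 mg; keep the coarser place, 10^1.
Result: 1.87 × 10³ mg.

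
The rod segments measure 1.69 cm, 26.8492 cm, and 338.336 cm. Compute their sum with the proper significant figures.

1.69 cm + 26.8492 cm + 338.336 cm = 366.8752 cm.
Addition/subtraction keeps the fewest decimal places: 1.69 → 2 decimal places, 26.8492 → 4 decimal places, 338.336 → 3 decimal places; limit is 2.
Rounded to 2 decimal places: 366.88 cm.

366.88 cm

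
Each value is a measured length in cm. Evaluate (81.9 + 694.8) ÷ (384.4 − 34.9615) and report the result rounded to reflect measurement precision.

2.223

81.9 + 694.8 = 776.7, limited to 1 d.p. → 4 s.f.; 384.4 − 34.9615 = 349.4385, limited to 1 d.p. → 4 s.f.
Carrying full precision, 776.7 ÷ 349.4385 = 2.22270871698…; keep min(4, 4) = 4 s.f.
Rounded to 4 significant figures: 2.223.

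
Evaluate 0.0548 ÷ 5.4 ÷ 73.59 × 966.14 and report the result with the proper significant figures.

0.13

0.0548 ÷ 5.4 ÷ 73.59 × 966.14 = 0.133231850141…
Multiplication/division keeps the fewest significant figures: 0.0548 → 3 s.f., 5.4 → 2 s.f., 73.59 → 4 s.f., 966.14 → 5 s.f.; limit is 2.
Rounded to 2 significant figures: 0.13.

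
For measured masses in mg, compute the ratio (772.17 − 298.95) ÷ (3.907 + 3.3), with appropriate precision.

772.17 − 298.95 = 473.22, limited to 2 d.p. → 5 s.f.; 3.907 + 3.3 = 7.207, limited to 1 d.p. → 2 s.f.
Carrying full precision, 473.22 ÷ 7.207 = 65.6611627584…; keep min(5, 2) = 2 s.f.
Rounded to 2 significant figures: 66.

66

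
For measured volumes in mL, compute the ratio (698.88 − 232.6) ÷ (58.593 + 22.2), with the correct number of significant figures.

698.88 − 232.6 = 466.28, limited to 1 d.p. → 4 s.f.; 58.593 + 22.2 = 80.793, limited to 1 d.p. → 3 s.f.
Carrying full precision, 466.28 ÷ 80.793 = 5.77129206738…; keep min(4, 3) = 3 s.f.
Rounded to 3 significant figures: 5.77.

5.77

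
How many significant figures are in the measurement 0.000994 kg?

3

0.000994: leading zeros are not significant.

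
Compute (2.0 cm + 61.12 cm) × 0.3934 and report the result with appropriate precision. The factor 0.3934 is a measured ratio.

24.8 cm

2.0 cm + 61.12 cm = 63.12 cm; the sum is limited to 1 decimal place (3 s.f.).
Carrying full precision, 63.12 × 0.3934 = 24.831408 cm; 0.3934 has 4 s.f., so the result keeps min(3, 4) = 3 s.f.
Rounded to 3 significant figures: 24.8 cm.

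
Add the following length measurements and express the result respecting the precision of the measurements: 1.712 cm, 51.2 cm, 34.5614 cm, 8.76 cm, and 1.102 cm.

1.712 cm + 51.2 cm + 34.5614 cm + 8.76 cm + 1.102 cm = 97.3354 cm.
Addition/subtraction keeps the fewest decimal places: 1.712 → 3 decimal places, 51.2 → 1 decimal place, 34.5614 → 4 decimal places, 8.76 → 2 decimal places, 1.102 → 3 decimal places; limit is 1.
Rounded to 1 decimal place: 97.3 cm.

97.3 cm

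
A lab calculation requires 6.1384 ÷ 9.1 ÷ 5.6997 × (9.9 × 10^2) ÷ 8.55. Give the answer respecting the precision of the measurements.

6.1384 ÷ 9.1 ÷ 5.6997 × (9.9 × 10^2) ÷ 8.55 = 13.7034801574…
Multiplication/division keeps the fewest significant figures: 6.1384 → 5 s.f., 9.1 → 2 s.f., 5.6997 → 5 s.f., 9.9 × 10^2 → 2 s.f., 8.55 → 3 s.f.; limit is 2.
Rounded to 2 significant figures: 14.

14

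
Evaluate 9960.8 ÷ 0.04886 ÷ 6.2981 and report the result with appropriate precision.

3.237 × 10⁴

9960.8 ÷ 0.04886 ÷ 6.2981 = 32369.1433154…
Multiplication/division keeps the fewest significant figures: 9960.8 → 5 s.f., 0.04886 → 4 s.f., 6.2981 → 5 s.f.; limit is 4.
Rounded to 4 significant figures: 3.237 × 10⁴.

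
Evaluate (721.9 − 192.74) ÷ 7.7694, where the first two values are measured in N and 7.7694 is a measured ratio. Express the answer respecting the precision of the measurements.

68.11 N

721.9 N − 192.74 N = 529.16 N; the difference is limited to 1 decimal place (4 s.f.).
Carrying full precision, 529.16 ÷ 7.7694 = 68.1082194249… N; 7.7694 has 5 s.f., so the result keeps min(4, 5) = 4 s.f.
Rounded to 4 significant figures: 68.11 N.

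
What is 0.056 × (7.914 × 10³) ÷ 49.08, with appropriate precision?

9.0

0.056 × (7.914 × 10³) ÷ 49.08 = 9.02982885086…
Multiplication/division keeps the fewest significant figures: 0.056 → 2 s.f., 7.914 × 10³ → 4 s.f., 49.08 → 4 s.f.; limit is 2.
Rounded to 2 significant figures: 9.0.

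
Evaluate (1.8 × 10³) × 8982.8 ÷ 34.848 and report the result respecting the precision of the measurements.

4.6 × 10⁵

(1.8 × 10³) × 8982.8 ÷ 34.848 = 463987.603306…
Multiplication/division keeps the fewest significant figures: 1.8 × 10³ → 2 s.f., 8982.8 → 5 s.f., 34.848 → 5 s.f.; limit is 2.
Rounded to 2 significant figures: 4.6 × 10⁵.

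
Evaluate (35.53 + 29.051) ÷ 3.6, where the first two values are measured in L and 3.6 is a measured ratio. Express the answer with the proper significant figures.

18 L

35.53 L + 29.051 L = 64.581 L; the sum is limited to 2 decimal places (4 s.f.).
Carrying full precision, 64.581 ÷ 3.6 = 17.9391666667… L; 3.6 has 2 s.f., so the result keeps min(4, 2) = 2 s.f.
Rounded to 2 significant figures: 18 L.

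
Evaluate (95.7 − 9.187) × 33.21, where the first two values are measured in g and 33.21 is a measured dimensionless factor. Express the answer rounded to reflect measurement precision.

95.7 g − 9.187 g = 86.513 g; the difference is limited to 1 decimal place (3 s.f.).
Carrying full precision, 86.513 × 33.21 = 2873.09673 g; 33.21 has 4 s.f., so the result keeps min(3, 4) = 3 s.f.
Rounded to 3 significant figures: 2.87 × 10³ g.

2.87 × 10³ g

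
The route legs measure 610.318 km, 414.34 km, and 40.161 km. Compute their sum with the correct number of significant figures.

610.318 km + 414.34 km + 40.161 km = 1064.819 km.
Addition/subtraction keeps the fewest decimal places: 610.318 → 3 decimal places, 414.34 → 2 decimal places, 40.161 → 3 decimal places; limit is 2.
Rounded to 2 decimal places: 1064.82 km.

1064.82 km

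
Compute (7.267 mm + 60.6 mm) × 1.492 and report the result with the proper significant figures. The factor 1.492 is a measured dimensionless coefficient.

101 mm

7.267 mm + 60.6 mm = 67.867 mm; the sum is limited to 1 decimal place (3 s.f.).
Carrying full precision, 67.867 × 1.492 = 101.257564 mm; 1.492 has 4 s.f., so the result keeps min(3, 4) = 3 s.f.
Rounded to 3 significant figures: 101 mm.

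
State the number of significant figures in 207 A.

3

207: zeros between nonzero digits are significant.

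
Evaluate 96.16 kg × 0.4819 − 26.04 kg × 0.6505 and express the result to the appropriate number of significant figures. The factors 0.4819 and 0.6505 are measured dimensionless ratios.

96.16 × 0.4819 = 46.339504 → 46.34 kg (4 s.f., last digit at the 10^-2 place).
26.04 × 0.6505 = 16.93902 → 16.94 kg (4 s.f., last digit at the 10^-2 place).
Difference: 29.400484 kg; keep the coarser place, 10^-2.
Result: 29.40 kg.

29.40 kg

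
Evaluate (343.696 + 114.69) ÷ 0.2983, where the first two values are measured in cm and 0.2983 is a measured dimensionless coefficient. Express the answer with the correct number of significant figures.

1537 cm

343.696 cm + 114.69 cm = 458.386 cm; the sum is limited to 2 decimal places (5 s.f.).
Carrying full precision, 458.386 ÷ 0.2983 = 1536.66107945… cm; 0.2983 has 4 s.f., so the result keeps min(5, 4) = 4 s.f.
Rounded to 4 significant figures: 1537 cm.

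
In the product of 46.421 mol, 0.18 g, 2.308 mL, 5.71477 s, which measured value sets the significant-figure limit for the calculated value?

46.421 mol → 5 s.f.; 0.18 g → 2 s.f.; 2.308 mL → 4 s.f.; 5.71477 s → 6 s.f.
The fewest is 2 significant figures, from 0.18 g.

0.18 g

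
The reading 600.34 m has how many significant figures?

5

600.34: zeros between nonzero digits are significant.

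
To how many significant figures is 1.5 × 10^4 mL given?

1.5 × 10^4: in scientific notation every digit of the coefficient is significant.

2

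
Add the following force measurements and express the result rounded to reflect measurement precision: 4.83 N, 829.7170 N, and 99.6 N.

4.83 N + 829.7170 N + 99.6 N = 934.1470 N.
Addition/subtraction keeps the fewest decimal places: 4.83 → 2 decimal places, 829.7170 → 4 decimal places, 99.6 → 1 decimal place; limit is 1.
Rounded to 1 decimal place: 934.1 N.

934.1 N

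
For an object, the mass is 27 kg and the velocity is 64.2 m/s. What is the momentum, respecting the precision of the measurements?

momentum = 27 kg × 64.2 m/s = 1733.4 kg·m/s.
27 has 2 significant figures; 64.2 has 3.
Division/multiplication keeps the fewest: 2 significant figures.
Rounded: 1.7 × 10³ kg·m/s.

1.7 × 10³ kg·m/s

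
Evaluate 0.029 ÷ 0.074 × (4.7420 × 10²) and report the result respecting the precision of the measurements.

1.9 × 10²

0.029 ÷ 0.074 × (4.7420 × 10²) = 185.835135135…
Multiplication/division keeps the fewest significant figures: 0.029 → 2 s.f., 0.074 → 2 s.f., 4.7420 × 10² → 5 s.f.; limit is 2.
Rounded to 2 significant figures: 1.9 × 10².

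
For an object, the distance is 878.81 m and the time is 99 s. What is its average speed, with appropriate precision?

average speed = 878.81 m ÷ 99 s = 8.87686868687… m/s.
878.81 has 5 significant figures; 99 has 2.
Division/multiplication keeps the fewest: 2 significant figures.
Rounded: 8.9 m/s.

8.9 m/s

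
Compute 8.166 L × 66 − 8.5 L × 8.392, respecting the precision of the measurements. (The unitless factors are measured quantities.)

8.166 × 66 = 538.956 → 5.4 × 10^2 L (2 s.f., last digit at the 10^1 place).
8.5 × 8.392 = 71.332 → 71 L (2 s.f., last digit at the 10^0 place).
Difference: 467.624 L; keep the coarser place, 10^1.
Result: 4.7 × 10^2 L.

4.7 × 10^2 L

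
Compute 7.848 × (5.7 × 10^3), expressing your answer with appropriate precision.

7.848 × (5.7 × 10^3) = 44733.6
Multiplication/division keeps the fewest significant figures: 7.848 → 4 s.f., 5.7 × 10^3 → 2 s.f.; limit is 2.
Rounded to 2 significant figures: 4.5 × 10^4.

4.5 × 10^4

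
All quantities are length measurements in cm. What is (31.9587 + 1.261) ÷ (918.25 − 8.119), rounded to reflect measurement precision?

31.9587 + 1.261 = 33.2197, limited to 3 d.p. → 5 s.f.; 918.25 − 8.119 = 910.131, limited to 2 d.p. → 5 s.f.
Carrying full precision, 33.2197 ÷ 910.131 = 0.0364999104525…; keep min(5, 5) = 5 s.f.
Rounded to 5 significant figures: 0.036500.

0.036500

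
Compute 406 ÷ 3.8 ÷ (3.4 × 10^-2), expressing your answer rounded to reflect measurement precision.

3.1 × 10^3

406 ÷ 3.8 ÷ (3.4 × 10^-2) = 3142.41486068…
Multiplication/division keeps the fewest significant figures: 406 → 3 s.f., 3.8 → 2 s.f., 3.4 × 10^-2 → 2 s.f.; limit is 2.
Rounded to 2 significant figures: 3.1 × 10^3.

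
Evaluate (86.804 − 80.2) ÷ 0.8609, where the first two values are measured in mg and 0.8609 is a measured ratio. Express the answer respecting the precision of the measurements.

86.804 mg − 80.2 mg = 6.604 mg; the difference is limited to 1 decimal place (2 s.f.).
Carrying full precision, 6.604 ÷ 0.8609 = 7.67104193286… mg; 0.8609 has 4 s.f., so the result keeps min(2, 4) = 2 s.f.
Rounded to 2 significant figures: 7.7 mg.

7.7 mg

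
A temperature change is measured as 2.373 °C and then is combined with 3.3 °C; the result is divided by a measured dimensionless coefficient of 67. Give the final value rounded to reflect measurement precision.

0.085 °C

2.373 °C + 3.3 °C = 5.673 °C; the sum is limited to 1 decimal place (2 s.f.).
Carrying full precision, 5.673 ÷ 67 = 0.084671641791… °C; 67 has 2 s.f., so the result keeps min(2, 2) = 2 s.f.
Rounded to 2 significant figures: 0.085 °C.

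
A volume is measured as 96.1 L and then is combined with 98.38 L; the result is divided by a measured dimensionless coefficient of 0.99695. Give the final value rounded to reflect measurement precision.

96.1 L + 98.38 L = 194.48 L; the sum is limited to 1 decimal place (4 s.f.).
Carrying full precision, 194.48 ÷ 0.99695 = 195.074978685… L; 0.99695 has 5 s.f., so the result keeps min(4, 5) = 4 s.f.
Rounded to 4 significant figures: 195.1 L.

195.1 L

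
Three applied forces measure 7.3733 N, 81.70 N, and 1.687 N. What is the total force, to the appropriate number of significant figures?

90.76 N

7.3733 N + 81.70 N + 1.687 N = 90.7603 N.
Addition/subtraction keeps the fewest decimal places: 7.3733 → 4 decimal places, 81.70 → 2 decimal places, 1.687 → 3 decimal places; limit is 2.
Rounded to 2 decimal places: 90.76 N.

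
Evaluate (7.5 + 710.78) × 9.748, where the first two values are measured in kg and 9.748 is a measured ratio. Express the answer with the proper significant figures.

7002 kg

7.5 kg + 710.78 kg = 718.28 kg; the sum is limited to 1 decimal place (4 s.f.).
Carrying full precision, 718.28 × 9.748 = 7001.79344 kg; 9.748 has 4 s.f., so the result keeps min(4, 4) = 4 s.f.
Rounded to 4 significant figures: 7002 kg.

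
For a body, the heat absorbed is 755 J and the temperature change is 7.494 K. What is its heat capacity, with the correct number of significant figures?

heat capacity = 755 J ÷ 7.494 K = 100.747264478… J/K.
755 has 3 significant figures; 7.494 has 4.
Division/multiplication keeps the fewest: 3 significant figures.
Rounded: 101 J/K.

101 J/K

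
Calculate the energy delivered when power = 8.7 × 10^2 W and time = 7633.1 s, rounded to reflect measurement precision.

6.6 × 10^6 J

energy delivered = 8.7 × 10^2 W × 7633.1 s = 6640797 J.
8.7 × 10^2 has 2 significant figures; 7633.1 has 5.
Division/multiplication keeps the fewest: 2 significant figures.
Rounded: 6.6 × 10^6 J.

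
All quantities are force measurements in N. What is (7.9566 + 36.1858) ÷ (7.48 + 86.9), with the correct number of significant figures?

0.468

7.9566 + 36.1858 = 44.1424, limited to 4 d.p. → 6 s.f.; 7.48 + 86.9 = 94.38, limited to 1 d.p. → 3 s.f.
Carrying full precision, 44.1424 ÷ 94.38 = 0.467709260437…; keep min(6, 3) = 3 s.f.
Rounded to 3 significant figures: 0.468.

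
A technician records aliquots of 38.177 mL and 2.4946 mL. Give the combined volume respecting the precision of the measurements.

38.177 mL + 2.4946 mL = 40.6716 mL.
Addition/subtraction keeps the fewest decimal places: 38.177 → 3 decimal places, 2.4946 → 4 decimal places; limit is 3.
Rounded to 3 decimal places: 40.672 mL.

40.672 mL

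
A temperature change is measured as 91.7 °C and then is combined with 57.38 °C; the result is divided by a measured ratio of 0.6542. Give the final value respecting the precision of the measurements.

91.7 °C + 57.38 °C = 149.08 °C; the sum is limited to 1 decimal place (4 s.f.).
Carrying full precision, 149.08 ÷ 0.6542 = 227.88138184… °C; 0.6542 has 4 s.f., so the result keeps min(4, 4) = 4 s.f.
Rounded to 4 significant figures: 2.279 × 10^2 °C.

2.279 × 10^2 °C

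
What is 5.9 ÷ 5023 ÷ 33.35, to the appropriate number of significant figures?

5.9 ÷ 5023 ÷ 33.35 = 0.0000352202954863…
Multiplication/division keeps the fewest significant figures: 5.9 → 2 s.f., 5023 → 4 s.f., 33.35 → 4 s.f.; limit is 2.
Rounded to 2 significant figures: 3.5 × 10^-5.

3.5 × 10^-5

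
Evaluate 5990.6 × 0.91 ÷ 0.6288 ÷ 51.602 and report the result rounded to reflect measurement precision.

1.7 × 10²

5990.6 × 0.91 ÷ 0.6288 ÷ 51.602 = 168.009038745…
Multiplication/division keeps the fewest significant figures: 5990.6 → 5 s.f., 0.91 → 2 s.f., 0.6288 → 4 s.f., 51.602 → 5 s.f.; limit is 2.
Rounded to 2 significant figures: 1.7 × 10².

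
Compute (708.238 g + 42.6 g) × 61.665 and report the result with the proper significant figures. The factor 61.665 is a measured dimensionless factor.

4.630 × 10⁴ g

708.238 g + 42.6 g = 750.838 g; the sum is limited to 1 decimal place (4 s.f.).
Carrying full precision, 750.838 × 61.665 = 46300.42527 g; 61.665 has 5 s.f., so the result keeps min(4, 5) = 4 s.f.
Rounded to 4 significant figures: 4.630 × 10⁴ g.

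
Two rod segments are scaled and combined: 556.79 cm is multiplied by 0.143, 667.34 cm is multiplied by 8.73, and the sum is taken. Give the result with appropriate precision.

556.79 × 0.143 = 79.62097 → 79.6 cm (3 s.f., last digit at the 10^-1 place).
667.34 × 8.73 = 5825.8782 → 5.83 × 10^3 cm (3 s.f., last digit at the 10^1 place).
Sum: 5905.49917 cm; keep the coarser place, 10^1.
Result: 5.91 × 10^3 cm.

5.91 × 10^3 cm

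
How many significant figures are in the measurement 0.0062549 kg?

5

0.0062549: leading zeros are not significant.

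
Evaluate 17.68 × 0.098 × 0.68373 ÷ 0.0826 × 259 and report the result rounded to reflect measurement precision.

3.7 × 10³

17.68 × 0.098 × 0.68373 ÷ 0.0826 × 259 = 3714.60542766…
Multiplication/division keeps the fewest significant figures: 17.68 → 4 s.f., 0.098 → 2 s.f., 0.68373 → 5 s.f., 0.0826 → 3 s.f., 259 → 3 s.f.; limit is 2.
Rounded to 2 significant figures: 3.7 × 10³.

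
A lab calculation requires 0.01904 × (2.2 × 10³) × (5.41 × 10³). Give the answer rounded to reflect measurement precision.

2.3 × 10⁵

0.01904 × (2.2 × 10³) × (5.41 × 10³) = 226614.08
Multiplication/division keeps the fewest significant figures: 0.01904 → 4 s.f., 2.2 × 10³ → 2 s.f., 5.41 × 10³ → 3 s.f.; limit is 2.
Rounded to 2 significant figures: 2.3 × 10⁵.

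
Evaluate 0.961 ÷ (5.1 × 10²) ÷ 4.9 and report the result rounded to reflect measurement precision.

3.8 × 10⁻⁴

0.961 ÷ (5.1 × 10²) ÷ 4.9 = 0.000384553821529…
Multiplication/division keeps the fewest significant figures: 0.961 → 3 s.f., 5.1 × 10² → 2 s.f., 4.9 → 2 s.f.; limit is 2.
Rounded to 2 significant figures: 3.8 × 10⁻⁴.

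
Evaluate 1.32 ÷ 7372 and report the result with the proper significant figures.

1.32 ÷ 7372 = 0.000179055887141…
Multiplication/division keeps the fewest significant figures: 1.32 → 3 s.f., 7372 → 4 s.f.; limit is 3.
Rounded to 3 significant figures: 1.79 × 10⁻⁴.

1.79 × 10⁻⁴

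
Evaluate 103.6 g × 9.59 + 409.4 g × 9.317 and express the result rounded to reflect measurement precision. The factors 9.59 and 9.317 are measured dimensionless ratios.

103.6 × 9.59 = 993.524 → 994 g (3 s.f., last digit at the 10^0 place).
409.4 × 9.317 = 3814.3798 → 3814 g (4 s.f., last digit at the 10^0 place).
Sum: 4807.9038 g; keep the coarser place, 10^0.
Result: 4808 g.

4808 g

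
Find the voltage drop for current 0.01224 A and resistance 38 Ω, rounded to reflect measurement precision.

0.47 V

voltage drop = 0.01224 A × 38 Ω = 0.46512 V.
0.01224 has 4 significant figures; 38 has 2.
Division/multiplication keeps the fewest: 2 significant figures.
Rounded: 0.47 V.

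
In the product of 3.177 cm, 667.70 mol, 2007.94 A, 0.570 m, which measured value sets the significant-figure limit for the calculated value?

0.570 m

3.177 cm → 4 s.f.; 667.70 mol → 5 s.f.; 2007.94 A → 6 s.f.; 0.570 m → 3 s.f.
The fewest is 3 significant figures, from 0.570 m.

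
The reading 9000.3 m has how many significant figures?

9000.3: zeros between nonzero digits are significant.

5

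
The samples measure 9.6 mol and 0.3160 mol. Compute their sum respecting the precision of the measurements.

9.9 mol

9.6 mol + 0.3160 mol = 9.9160 mol.
Addition/subtraction keeps the fewest decimal places: 9.6 → 1 decimal place, 0.3160 → 4 decimal places; limit is 1.
Rounded to 1 decimal place: 9.9 mol.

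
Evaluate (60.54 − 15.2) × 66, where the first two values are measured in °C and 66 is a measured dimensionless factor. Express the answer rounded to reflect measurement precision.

60.54 °C − 15.2 °C = 45.34 °C; the difference is limited to 1 decimal place (3 s.f.).
Carrying full precision, 45.34 × 66 = 2992.44 °C; 66 has 2 s.f., so the result keeps min(3, 2) = 2 s.f.
Rounded to 2 significant figures: 3.0 × 10³ °C.

3.0 × 10³ °C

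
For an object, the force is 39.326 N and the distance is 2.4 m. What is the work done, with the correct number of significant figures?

work done = 39.326 N × 2.4 m = 94.3824 J.
39.326 has 5 significant figures; 2.4 has 2.
Division/multiplication keeps the fewest: 2 significant figures.
Rounded: 94 J.

94 J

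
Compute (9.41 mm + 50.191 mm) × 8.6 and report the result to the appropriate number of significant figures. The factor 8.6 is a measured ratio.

9.41 mm + 50.191 mm = 59.601 mm; the sum is limited to 2 decimal places (4 s.f.).
Carrying full precision, 59.601 × 8.6 = 512.5686 mm; 8.6 has 2 s.f., so the result keeps min(4, 2) = 2 s.f.
Rounded to 2 significant figures: 5.1 × 10^2 mm.

5.1 × 10^2 mm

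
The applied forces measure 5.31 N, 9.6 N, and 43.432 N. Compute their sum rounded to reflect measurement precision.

5.31 N + 9.6 N + 43.432 N = 58.342 N.
Addition/subtraction keeps the fewest decimal places: 5.31 → 2 decimal places, 9.6 → 1 decimal place, 43.432 → 3 decimal places; limit is 1.
Rounded to 1 decimal place: 58.3 N.

58.3 N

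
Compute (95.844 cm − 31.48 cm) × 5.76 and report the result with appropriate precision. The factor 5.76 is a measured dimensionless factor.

371 cm

95.844 cm − 31.48 cm = 64.364 cm; the difference is limited to 2 decimal places (4 s.f.).
Carrying full precision, 64.364 × 5.76 = 370.73664 cm; 5.76 has 3 s.f., so the result keeps min(4, 3) = 3 s.f.
Rounded to 3 significant figures: 371 cm.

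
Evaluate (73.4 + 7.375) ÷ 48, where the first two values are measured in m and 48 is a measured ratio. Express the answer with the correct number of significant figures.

73.4 m + 7.375 m = 80.775 m; the sum is limited to 1 decimal place (3 s.f.).
Carrying full precision, 80.775 ÷ 48 = 1.6828125 m; 48 has 2 s.f., so the result keeps min(3, 2) = 2 s.f.
Rounded to 2 significant figures: 1.7 m.

1.7 m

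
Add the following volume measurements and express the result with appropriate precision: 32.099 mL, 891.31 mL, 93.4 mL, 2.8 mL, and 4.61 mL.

32.099 mL + 891.31 mL + 93.4 mL + 2.8 mL + 4.61 mL = 1024.219 mL.
Addition/subtraction keeps the fewest decimal places: 32.099 → 3 decimal places, 891.31 → 2 decimal places, 93.4 → 1 decimal place, 2.8 → 1 decimal place, 4.61 → 2 decimal places; limit is 1.
Rounded to 1 decimal place: 1024.2 mL.

1024.2 mL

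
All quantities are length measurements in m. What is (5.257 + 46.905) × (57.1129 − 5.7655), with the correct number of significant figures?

2.6784 × 10³ m²

5.257 + 46.905 = 52.162, limited to 3 d.p. → 5 s.f.; 57.1129 − 5.7655 = 51.3474, limited to 4 d.p. → 6 s.f.
Carrying full precision, 52.162 × 51.3474 = 2678.3830788; keep min(5, 6) = 5 s.f.
Rounded to 5 significant figures: 2.6784 × 10³ m².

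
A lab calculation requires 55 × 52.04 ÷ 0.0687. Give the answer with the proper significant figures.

55 × 52.04 ÷ 0.0687 = 41662.2998544…
Multiplication/division keeps the fewest significant figures: 55 → 2 s.f., 52.04 → 4 s.f., 0.0687 → 3 s.f.; limit is 2.
Rounded to 2 significant figures: 4.2 × 10⁴.

4.2 × 10⁴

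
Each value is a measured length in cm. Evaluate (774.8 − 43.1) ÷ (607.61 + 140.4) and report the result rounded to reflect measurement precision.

0.9782

774.8 − 43.1 = 731.7, limited to 1 d.p. → 4 s.f.; 607.61 + 140.4 = 748.01, limited to 1 d.p. → 4 s.f.
Carrying full precision, 731.7 ÷ 748.01 = 0.97819547867…; keep min(4, 4) = 4 s.f.
Rounded to 4 significant figures: 0.9782.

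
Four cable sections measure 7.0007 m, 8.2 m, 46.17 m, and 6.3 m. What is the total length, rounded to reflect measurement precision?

67.7 m

7.0007 m + 8.2 m + 46.17 m + 6.3 m = 67.6707 m.
Addition/subtraction keeps the fewest decimal places: 7.0007 → 4 decimal places, 8.2 → 1 decimal place, 46.17 → 2 decimal places, 6.3 → 1 decimal place; limit is 1.
Rounded to 1 decimal place: 67.7 m.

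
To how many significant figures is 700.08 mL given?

5

700.08: zeros between nonzero digits are significant.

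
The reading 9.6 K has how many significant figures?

9.6: every digit is nonzero and significant.

2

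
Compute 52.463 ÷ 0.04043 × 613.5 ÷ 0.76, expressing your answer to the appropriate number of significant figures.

1.0 × 10⁶

52.463 ÷ 0.04043 × 613.5 ÷ 0.76 = 1047491.13152…
Multiplication/division keeps the fewest significant figures: 52.463 → 5 s.f., 0.04043 → 4 s.f., 613.5 → 4 s.f., 0.76 → 2 s.f.; limit is 2.
Rounded to 2 significant figures: 1.0 × 10⁶.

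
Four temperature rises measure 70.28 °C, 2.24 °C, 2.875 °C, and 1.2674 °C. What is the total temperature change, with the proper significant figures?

70.28 °C + 2.24 °C + 2.875 °C + 1.2674 °C = 76.6624 °C.
Addition/subtraction keeps the fewest decimal places: 70.28 → 2 decimal places, 2.24 → 2 decimal places, 2.875 → 3 decimal places, 1.2674 → 4 decimal places; limit is 2.
Rounded to 2 decimal places: 76.66 °C.

76.66 °C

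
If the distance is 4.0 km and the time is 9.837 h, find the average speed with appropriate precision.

0.41 km/h

average speed = 4.0 km ÷ 9.837 h = 0.406628037003… km/h.
4.0 has 2 significant figures; 9.837 has 4.
Division/multiplication keeps the fewest: 2 significant figures.
Rounded: 0.41 km/h.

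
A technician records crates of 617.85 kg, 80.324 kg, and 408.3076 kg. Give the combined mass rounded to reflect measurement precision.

617.85 kg + 80.324 kg + 408.3076 kg = 1106.4816 kg.
Addition/subtraction keeps the fewest decimal places: 617.85 → 2 decimal places, 80.324 → 3 decimal places, 408.3076 → 4 decimal places; limit is 2.
Rounded to 2 decimal places: 1106.48 kg.

1106.48 kg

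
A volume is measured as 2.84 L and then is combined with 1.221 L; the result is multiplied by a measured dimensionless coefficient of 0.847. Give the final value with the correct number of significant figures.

3.44 L

2.84 L + 1.221 L = 4.061 L; the sum is limited to 2 decimal places (3 s.f.).
Carrying full precision, 4.061 × 0.847 = 3.439667 L; 0.847 has 3 s.f., so the result keeps min(3, 3) = 3 s.f.
Rounded to 3 significant figures: 3.44 L.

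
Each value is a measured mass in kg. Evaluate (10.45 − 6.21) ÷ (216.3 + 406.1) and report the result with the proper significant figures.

10.45 − 6.21 = 4.24, limited to 2 d.p. → 3 s.f.; 216.3 + 406.1 = 622.4, limited to 1 d.p. → 4 s.f.
Carrying full precision, 4.24 ÷ 622.4 = 0.00681233933162…; keep min(3, 4) = 3 s.f.
Rounded to 3 significant figures: 0.00681.

0.00681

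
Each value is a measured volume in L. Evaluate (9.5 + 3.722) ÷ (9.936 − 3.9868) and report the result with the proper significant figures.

9.5 + 3.722 = 13.222, limited to 1 d.p. → 3 s.f.; 9.936 − 3.9868 = 5.9492, limited to 3 d.p. → 4 s.f.
Carrying full precision, 13.222 ÷ 5.9492 = 2.22248369529…; keep min(3, 4) = 3 s.f.
Rounded to 3 significant figures: 2.22.

2.22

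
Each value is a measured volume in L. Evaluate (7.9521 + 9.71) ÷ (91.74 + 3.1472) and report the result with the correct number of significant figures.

7.9521 + 9.71 = 17.6621, limited to 2 d.p. → 4 s.f.; 91.74 + 3.1472 = 94.8872, limited to 2 d.p. → 4 s.f.
Carrying full precision, 17.6621 ÷ 94.8872 = 0.186137856318…; keep min(4, 4) = 4 s.f.
Rounded to 4 significant figures: 0.1861.

0.1861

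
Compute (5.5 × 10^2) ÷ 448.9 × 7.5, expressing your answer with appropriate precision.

9.2

(5.5 × 10^2) ÷ 448.9 × 7.5 = 9.18912898196…
Multiplication/division keeps the fewest significant figures: 5.5 × 10^2 → 2 s.f., 448.9 → 4 s.f., 7.5 → 2 s.f.; limit is 2.
Rounded to 2 significant figures: 9.2.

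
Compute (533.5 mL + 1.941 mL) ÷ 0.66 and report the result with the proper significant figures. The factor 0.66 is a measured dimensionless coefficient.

8.1 × 10^2 mL

533.5 mL + 1.941 mL = 535.441 mL; the sum is limited to 1 decimal place (4 s.f.).
Carrying full precision, 535.441 ÷ 0.66 = 811.274242424… mL; 0.66 has 2 s.f., so the result keeps min(4, 2) = 2 s.f.
Rounded to 2 significant figures: 8.1 × 10^2 mL.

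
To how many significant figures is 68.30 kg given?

4

68.30: trailing zeros after a decimal point are significant.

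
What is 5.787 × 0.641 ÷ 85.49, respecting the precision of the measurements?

4.34 × 10⁻²

5.787 × 0.641 ÷ 85.49 = 0.0433906538776…
Multiplication/division keeps the fewest significant figures: 5.787 → 4 s.f., 0.641 → 3 s.f., 85.49 → 4 s.f.; limit is 3.
Rounded to 3 significant figures: 4.34 × 10⁻².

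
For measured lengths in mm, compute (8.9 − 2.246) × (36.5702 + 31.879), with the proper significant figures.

4.6 × 10² mm²

8.9 − 2.246 = 6.654, limited to 1 d.p. → 2 s.f.; 36.5702 + 31.879 = 68.4492, limited to 3 d.p. → 5 s.f.
Carrying full precision, 6.654 × 68.4492 = 455.4609768; keep min(2, 5) = 2 s.f.
Rounded to 2 significant figures: 4.6 × 10² mm².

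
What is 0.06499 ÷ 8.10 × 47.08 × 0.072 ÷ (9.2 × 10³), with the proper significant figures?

3.0 × 10⁻⁶

0.06499 ÷ 8.10 × 47.08 × 0.072 ÷ (9.2 × 10³) = 0.00000295626009662…
Multiplication/division keeps the fewest significant figures: 0.06499 → 4 s.f., 8.10 → 3 s.f., 47.08 → 4 s.f., 0.072 → 2 s.f., 9.2 × 10³ → 2 s.f.; limit is 2.
Rounded to 2 significant figures: 3.0 × 10⁻⁶.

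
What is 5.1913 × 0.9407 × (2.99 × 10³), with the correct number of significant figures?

1.46 × 10⁴

5.1913 × 0.9407 × (2.99 × 10³) = 14601.5331709
Multiplication/division keeps the fewest significant figures: 5.1913 → 5 s.f., 0.9407 → 4 s.f., 2.99 × 10³ → 3 s.f.; limit is 3.
Rounded to 3 significant figures: 1.46 × 10⁴.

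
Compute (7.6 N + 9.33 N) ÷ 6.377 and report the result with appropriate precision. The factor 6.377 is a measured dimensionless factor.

7.6 N + 9.33 N = 16.93 N; the sum is limited to 1 decimal place (3 s.f.).
Carrying full precision, 16.93 ÷ 6.377 = 2.65485337933… N; 6.377 has 4 s.f., so the result keeps min(3, 4) = 3 s.f.
Rounded to 3 significant figures: 2.65 N.

2.65 N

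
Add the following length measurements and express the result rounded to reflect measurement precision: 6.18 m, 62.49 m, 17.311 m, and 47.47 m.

133.45 m

6.18 m + 62.49 m + 17.311 m + 47.47 m = 133.451 m.
Addition/subtraction keeps the fewest decimal places: 6.18 → 2 decimal places, 62.49 → 2 decimal places, 17.311 → 3 decimal places, 47.47 → 2 decimal places; limit is 2.
Rounded to 2 decimal places: 133.45 m.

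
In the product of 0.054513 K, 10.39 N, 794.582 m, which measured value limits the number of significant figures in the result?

0.054513 K → 5 s.f.; 10.39 N → 4 s.f.; 794.582 m → 6 s.f.
The fewest is 4 significant figures, from 10.39 N.

10.39 N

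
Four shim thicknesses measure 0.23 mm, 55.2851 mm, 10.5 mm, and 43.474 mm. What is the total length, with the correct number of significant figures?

109.5 mm

0.23 mm + 55.2851 mm + 10.5 mm + 43.474 mm = 109.4891 mm.
Addition/subtraction keeps the fewest decimal places: 0.23 → 2 decimal places, 55.2851 → 4 decimal places, 10.5 → 1 decimal place, 43.474 → 3 decimal places; limit is 1.
Rounded to 1 decimal place: 109.5 mm.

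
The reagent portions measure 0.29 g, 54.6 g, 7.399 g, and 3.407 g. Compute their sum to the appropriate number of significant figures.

65.7 g

0.29 g + 54.6 g + 7.399 g + 3.407 g = 65.696 g.
Addition/subtraction keeps the fewest decimal places: 0.29 → 2 decimal places, 54.6 → 1 decimal place, 7.399 → 3 decimal places, 3.407 → 3 decimal places; limit is 1.
Rounded to 1 decimal place: 65.7 g.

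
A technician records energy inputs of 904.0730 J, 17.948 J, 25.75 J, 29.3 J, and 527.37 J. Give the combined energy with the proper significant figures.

1504.4 J

904.0730 J + 17.948 J + 25.75 J + 29.3 J + 527.37 J = 1504.4410 J.
Addition/subtraction keeps the fewest decimal places: 904.0730 → 4 decimal places, 17.948 → 3 decimal places, 25.75 → 2 decimal places, 29.3 → 1 decimal place, 527.37 → 2 decimal places; limit is 1.
Rounded to 1 decimal place: 1504.4 J.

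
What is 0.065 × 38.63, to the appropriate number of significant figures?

2.5

0.065 × 38.63 = 2.51095
Multiplication/division keeps the fewest significant figures: 0.065 → 2 s.f., 38.63 → 4 s.f.; limit is 2.
Rounded to 2 significant figures: 2.5.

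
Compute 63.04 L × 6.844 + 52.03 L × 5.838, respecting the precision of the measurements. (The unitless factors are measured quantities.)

63.04 × 6.844 = 431.44576 → 431.4 L (4 s.f., last digit at the 10^-1 place).
52.03 × 5.838 = 303.75114 → 303.8 L (4 s.f., last digit at the 10^-1 place).
Sum: 735.1969 L; keep the coarser place, 10^-1.
Result: 735.2 L.

735.2 L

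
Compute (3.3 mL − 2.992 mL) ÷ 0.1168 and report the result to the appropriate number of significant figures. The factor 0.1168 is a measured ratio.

3 mL

3.3 mL − 2.992 mL = 0.308 mL; the difference is limited to 1 decimal place (1 s.f.).
Carrying full precision, 0.308 ÷ 0.1168 = 2.63698630137… mL; 0.1168 has 4 s.f., so the result keeps min(1, 4) = 1 s.f.
Rounded to 1 significant figure: 3 mL.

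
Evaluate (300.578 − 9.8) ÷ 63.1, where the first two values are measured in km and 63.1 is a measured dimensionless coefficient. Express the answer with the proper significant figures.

4.61 km

300.578 km − 9.8 km = 290.778 km; the difference is limited to 1 decimal place (4 s.f.).
Carrying full precision, 290.778 ÷ 63.1 = 4.60820919176… km; 63.1 has 3 s.f., so the result keeps min(4, 3) = 3 s.f.
Rounded to 3 significant figures: 4.61 km.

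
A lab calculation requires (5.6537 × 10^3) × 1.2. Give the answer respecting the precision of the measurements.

6.8 × 10^3

(5.6537 × 10^3) × 1.2 = 6784.44
Multiplication/division keeps the fewest significant figures: 5.6537 × 10^3 → 5 s.f., 1.2 → 2 s.f.; limit is 2.
Rounded to 2 significant figures: 6.8 × 10^3.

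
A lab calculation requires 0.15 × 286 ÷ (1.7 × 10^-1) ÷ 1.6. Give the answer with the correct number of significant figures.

1.6 × 10^2

0.15 × 286 ÷ (1.7 × 10^-1) ÷ 1.6 = 157.720588235…
Multiplication/division keeps the fewest significant figures: 0.15 → 2 s.f., 286 → 3 s.f., 1.7 × 10^-1 → 2 s.f., 1.6 → 2 s.f.; limit is 2.
Rounded to 2 significant figures: 1.6 × 10^2.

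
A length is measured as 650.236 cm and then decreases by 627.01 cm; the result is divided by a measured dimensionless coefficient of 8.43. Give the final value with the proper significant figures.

2.76 cm

650.236 cm − 627.01 cm = 23.226 cm; the difference is limited to 2 decimal places (4 s.f.).
Carrying full precision, 23.226 ÷ 8.43 = 2.75516014235… cm; 8.43 has 3 s.f., so the result keeps min(4, 3) = 3 s.f.
Rounded to 3 significant figures: 2.76 cm.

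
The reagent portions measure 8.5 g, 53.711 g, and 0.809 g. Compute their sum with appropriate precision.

63.0 g

8.5 g + 53.711 g + 0.809 g = 63.020 g.
Addition/subtraction keeps the fewest decimal places: 8.5 → 1 decimal place, 53.711 → 3 decimal places, 0.809 → 3 decimal places; limit is 1.
Rounded to 1 decimal place: 63.0 g.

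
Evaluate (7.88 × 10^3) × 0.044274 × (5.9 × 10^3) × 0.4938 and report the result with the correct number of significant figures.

(7.88 × 10^3) × 0.044274 × (5.9 × 10^3) × 0.4938 = 1016431.40579…
Multiplication/division keeps the fewest significant figures: 7.88 × 10^3 → 3 s.f., 0.044274 → 5 s.f., 5.9 × 10^3 → 2 s.f., 0.4938 → 4 s.f.; limit is 2.
Rounded to 2 significant figures: 1.0 × 10^6.

1.0 × 10^6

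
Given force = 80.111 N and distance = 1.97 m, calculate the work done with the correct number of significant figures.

work done = 80.111 N × 1.97 m = 157.81867 J.
80.111 has 5 significant figures; 1.97 has 3.
Division/multiplication keeps the fewest: 3 significant figures.
Rounded: 1.58 × 10^2 J.

1.58 × 10^2 J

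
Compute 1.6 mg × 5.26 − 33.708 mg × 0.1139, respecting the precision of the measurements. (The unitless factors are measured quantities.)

1.6 × 5.26 = 8.416 → 8.4 mg (2 s.f., last digit at the 10^-1 place).
33.708 × 0.1139 = 3.8393412 → 3.839 mg (4 s.f., last digit at the 10^-3 place).
Difference: 4.5766588 mg; keep the coarser place, 10^-1.
Result: 4.6 mg.

4.6 mg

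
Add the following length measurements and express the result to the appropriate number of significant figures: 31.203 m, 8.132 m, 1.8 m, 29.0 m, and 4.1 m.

74.2 m

31.203 m + 8.132 m + 1.8 m + 29.0 m + 4.1 m = 74.235 m.
Addition/subtraction keeps the fewest decimal places: 31.203 → 3 decimal places, 8.132 → 3 decimal places, 1.8 → 1 decimal place, 29.0 → 1 decimal place, 4.1 → 1 decimal place; limit is 1.
Rounded to 1 decimal place: 74.2 m.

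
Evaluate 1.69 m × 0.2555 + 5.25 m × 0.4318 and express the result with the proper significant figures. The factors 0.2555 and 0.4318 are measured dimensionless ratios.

2.70 m

1.69 × 0.2555 = 0.431795 → 0.432 m (3 s.f., last digit at the 10^-3 place).
5.25 × 0.4318 = 2.26695 → 2.27 m (3 s.f., last digit at the 10^-2 place).
Sum: 2.698745 m; keep the coarser place, 10^-2.
Result: 2.70 m.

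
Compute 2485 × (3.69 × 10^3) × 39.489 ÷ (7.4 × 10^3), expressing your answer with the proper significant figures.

2485 × (3.69 × 10^3) × 39.489 ÷ (7.4 × 10^3) = 48932.4741689…
Multiplication/division keeps the fewest significant figures: 2485 → 4 s.f., 3.69 × 10^3 → 3 s.f., 39.489 → 5 s.f., 7.4 × 10^3 → 2 s.f.; limit is 2.
Rounded to 2 significant figures: 4.9 × 10^4.

4.9 × 10^4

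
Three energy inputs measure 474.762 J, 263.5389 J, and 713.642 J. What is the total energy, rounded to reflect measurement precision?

1451.943 J

474.762 J + 263.5389 J + 713.642 J = 1451.9429 J.
Addition/subtraction keeps the fewest decimal places: 474.762 → 3 decimal places, 263.5389 → 4 decimal places, 713.642 → 3 decimal places; limit is 3.
Rounded to 3 decimal places: 1451.943 J.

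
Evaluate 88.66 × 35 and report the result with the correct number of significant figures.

88.66 × 35 = 3103.1
Multiplication/division keeps the fewest significant figures: 88.66 → 4 s.f., 35 → 2 s.f.; limit is 2.
Rounded to 2 significant figures: 3.1 × 10³.

3.1 × 10³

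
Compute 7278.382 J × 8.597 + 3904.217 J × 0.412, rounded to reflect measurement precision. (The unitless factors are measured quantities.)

7278.382 × 8.597 = 62572.250054 → 6.257 × 10^4 J (4 s.f., last digit at the 10^1 place).
3904.217 × 0.412 = 1608.537404 → 1.61 × 10^3 J (3 s.f., last digit at the 10^1 place).
Sum: 64180.787458 J; keep the coarser place, 10^1.
Result: 6.418 × 10^4 J.

6.418 × 10^4 J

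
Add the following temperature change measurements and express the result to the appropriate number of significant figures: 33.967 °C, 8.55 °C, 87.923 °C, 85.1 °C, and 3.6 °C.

219.1 °C

33.967 °C + 8.55 °C + 87.923 °C + 85.1 °C + 3.6 °C = 219.140 °C.
Addition/subtraction keeps the fewest decimal places: 33.967 → 3 decimal places, 8.55 → 2 decimal places, 87.923 → 3 decimal places, 85.1 → 1 decimal place, 3.6 → 1 decimal place; limit is 1.
Rounded to 1 decimal place: 219.1 °C.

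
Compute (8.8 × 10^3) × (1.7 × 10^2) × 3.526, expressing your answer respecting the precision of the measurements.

5.3 × 10^6

(8.8 × 10^3) × (1.7 × 10^2) × 3.526 = 5274896
Multiplication/division keeps the fewest significant figures: 8.8 × 10^3 → 2 s.f., 1.7 × 10^2 → 2 s.f., 3.526 → 4 s.f.; limit is 2.
Rounded to 2 significant figures: 5.3 × 10^6.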